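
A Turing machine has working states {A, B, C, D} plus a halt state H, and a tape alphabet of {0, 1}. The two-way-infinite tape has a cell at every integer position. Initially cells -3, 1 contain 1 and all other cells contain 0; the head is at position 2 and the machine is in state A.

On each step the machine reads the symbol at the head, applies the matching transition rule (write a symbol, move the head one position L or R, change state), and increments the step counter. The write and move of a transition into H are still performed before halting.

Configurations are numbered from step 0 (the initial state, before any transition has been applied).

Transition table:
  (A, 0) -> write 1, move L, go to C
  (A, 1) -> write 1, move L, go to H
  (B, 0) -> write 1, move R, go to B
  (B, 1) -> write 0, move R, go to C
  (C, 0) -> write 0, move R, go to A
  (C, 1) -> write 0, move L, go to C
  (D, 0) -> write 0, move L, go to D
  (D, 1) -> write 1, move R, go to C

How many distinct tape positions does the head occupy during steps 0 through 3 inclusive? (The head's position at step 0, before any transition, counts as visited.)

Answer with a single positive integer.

Answer: 3

Derivation:
Step 1: in state A at pos 2, read 0 -> (A,0)->write 1,move L,goto C. Now: state=C, head=1, tape[-4..3]=01000110 (head:      ^)
Step 2: in state C at pos 1, read 1 -> (C,1)->write 0,move L,goto C. Now: state=C, head=0, tape[-4..3]=01000010 (head:     ^)
Step 3: in state C at pos 0, read 0 -> (C,0)->write 0,move R,goto A. Now: state=A, head=1, tape[-4..3]=01000010 (head:      ^)
Head positions at steps 0..3: starting at 2, distinct positions visited = {0, 1, 2} -> 3 position(s)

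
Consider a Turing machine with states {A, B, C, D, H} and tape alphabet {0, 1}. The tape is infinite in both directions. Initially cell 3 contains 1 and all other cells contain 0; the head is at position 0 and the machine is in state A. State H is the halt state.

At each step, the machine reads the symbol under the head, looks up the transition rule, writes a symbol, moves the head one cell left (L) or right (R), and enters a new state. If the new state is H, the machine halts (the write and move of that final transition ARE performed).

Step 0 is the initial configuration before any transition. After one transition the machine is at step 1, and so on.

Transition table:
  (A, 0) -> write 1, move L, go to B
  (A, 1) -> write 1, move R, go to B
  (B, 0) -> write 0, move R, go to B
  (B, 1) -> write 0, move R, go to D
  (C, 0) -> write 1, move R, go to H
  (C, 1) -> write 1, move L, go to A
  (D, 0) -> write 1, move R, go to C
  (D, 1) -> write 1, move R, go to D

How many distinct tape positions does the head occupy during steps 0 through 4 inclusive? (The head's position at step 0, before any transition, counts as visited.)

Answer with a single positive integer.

Step 1: in state A at pos 0, read 0 -> (A,0)->write 1,move L,goto B. Now: state=B, head=-1, tape[-2..4]=0010010 (head:  ^)
Step 2: in state B at pos -1, read 0 -> (B,0)->write 0,move R,goto B. Now: state=B, head=0, tape[-2..4]=0010010 (head:   ^)
Step 3: in state B at pos 0, read 1 -> (B,1)->write 0,move R,goto D. Now: state=D, head=1, tape[-2..4]=0000010 (head:    ^)
Step 4: in state D at pos 1, read 0 -> (D,0)->write 1,move R,goto C. Now: state=C, head=2, tape[-2..4]=0001010 (head:     ^)
Head positions at steps 0..4: starting at 0, distinct positions visited = {-1, 0, 1, 2} -> 4 position(s)

Answer: 4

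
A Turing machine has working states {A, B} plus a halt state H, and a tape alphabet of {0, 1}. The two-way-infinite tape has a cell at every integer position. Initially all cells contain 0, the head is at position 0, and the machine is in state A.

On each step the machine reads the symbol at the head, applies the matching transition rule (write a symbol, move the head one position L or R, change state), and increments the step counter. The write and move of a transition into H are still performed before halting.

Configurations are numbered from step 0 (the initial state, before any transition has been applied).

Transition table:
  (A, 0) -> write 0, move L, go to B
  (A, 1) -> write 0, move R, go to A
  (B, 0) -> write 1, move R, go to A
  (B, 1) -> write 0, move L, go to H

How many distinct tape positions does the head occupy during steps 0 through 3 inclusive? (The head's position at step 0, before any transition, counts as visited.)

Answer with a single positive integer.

Answer: 2

Derivation:
Step 1: in state A at pos 0, read 0 -> (A,0)->write 0,move L,goto B. Now: state=B, head=-1, tape[-2..1]=0000 (head:  ^)
Step 2: in state B at pos -1, read 0 -> (B,0)->write 1,move R,goto A. Now: state=A, head=0, tape[-2..1]=0100 (head:   ^)
Step 3: in state A at pos 0, read 0 -> (A,0)->write 0,move L,goto B. Now: state=B, head=-1, tape[-2..1]=0100 (head:  ^)
Head positions at steps 0..3: starting at 0, distinct positions visited = {-1, 0} -> 2 position(s)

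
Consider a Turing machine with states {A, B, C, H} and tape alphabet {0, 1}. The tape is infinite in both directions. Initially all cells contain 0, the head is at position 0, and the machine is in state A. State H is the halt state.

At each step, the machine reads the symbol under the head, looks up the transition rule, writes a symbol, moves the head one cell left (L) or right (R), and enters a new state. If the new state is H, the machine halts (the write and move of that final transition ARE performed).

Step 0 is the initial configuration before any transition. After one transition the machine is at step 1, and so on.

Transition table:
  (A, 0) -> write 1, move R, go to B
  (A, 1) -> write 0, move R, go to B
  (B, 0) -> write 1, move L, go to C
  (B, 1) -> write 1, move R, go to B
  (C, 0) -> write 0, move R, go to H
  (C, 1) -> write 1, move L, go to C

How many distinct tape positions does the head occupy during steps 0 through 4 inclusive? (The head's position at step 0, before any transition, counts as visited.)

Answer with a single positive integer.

Answer: 3

Derivation:
Step 1: in state A at pos 0, read 0 -> (A,0)->write 1,move R,goto B. Now: state=B, head=1, tape[-1..2]=0100 (head:   ^)
Step 2: in state B at pos 1, read 0 -> (B,0)->write 1,move L,goto C. Now: state=C, head=0, tape[-1..2]=0110 (head:  ^)
Step 3: in state C at pos 0, read 1 -> (C,1)->write 1,move L,goto C. Now: state=C, head=-1, tape[-2..2]=00110 (head:  ^)
Step 4: in state C at pos -1, read 0 -> (C,0)->write 0,move R,goto H. Now: state=H, head=0, tape[-2..2]=00110 (head:   ^)
Head positions at steps 0..4: starting at 0, distinct positions visited = {-1, 0, 1} -> 3 position(s)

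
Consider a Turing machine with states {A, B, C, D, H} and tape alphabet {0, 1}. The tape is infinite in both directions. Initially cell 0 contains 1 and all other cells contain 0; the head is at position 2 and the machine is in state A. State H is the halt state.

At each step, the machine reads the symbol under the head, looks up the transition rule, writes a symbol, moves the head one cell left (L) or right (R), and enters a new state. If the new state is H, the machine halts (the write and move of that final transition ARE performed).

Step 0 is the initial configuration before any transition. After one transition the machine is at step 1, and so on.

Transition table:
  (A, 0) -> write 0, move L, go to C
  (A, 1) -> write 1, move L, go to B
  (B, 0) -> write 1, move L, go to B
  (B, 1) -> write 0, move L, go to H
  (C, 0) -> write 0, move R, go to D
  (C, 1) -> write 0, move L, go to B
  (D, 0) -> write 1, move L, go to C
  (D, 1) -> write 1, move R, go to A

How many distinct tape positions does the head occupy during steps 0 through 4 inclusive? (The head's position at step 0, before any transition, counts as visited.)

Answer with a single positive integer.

Step 1: in state A at pos 2, read 0 -> (A,0)->write 0,move L,goto C. Now: state=C, head=1, tape[-1..3]=01000 (head:   ^)
Step 2: in state C at pos 1, read 0 -> (C,0)->write 0,move R,goto D. Now: state=D, head=2, tape[-1..3]=01000 (head:    ^)
Step 3: in state D at pos 2, read 0 -> (D,0)->write 1,move L,goto C. Now: state=C, head=1, tape[-1..3]=01010 (head:   ^)
Step 4: in state C at pos 1, read 0 -> (C,0)->write 0,move R,goto D. Now: state=D, head=2, tape[-1..3]=01010 (head:    ^)
Head positions at steps 0..4: starting at 2, distinct positions visited = {1, 2} -> 2 position(s)

Answer: 2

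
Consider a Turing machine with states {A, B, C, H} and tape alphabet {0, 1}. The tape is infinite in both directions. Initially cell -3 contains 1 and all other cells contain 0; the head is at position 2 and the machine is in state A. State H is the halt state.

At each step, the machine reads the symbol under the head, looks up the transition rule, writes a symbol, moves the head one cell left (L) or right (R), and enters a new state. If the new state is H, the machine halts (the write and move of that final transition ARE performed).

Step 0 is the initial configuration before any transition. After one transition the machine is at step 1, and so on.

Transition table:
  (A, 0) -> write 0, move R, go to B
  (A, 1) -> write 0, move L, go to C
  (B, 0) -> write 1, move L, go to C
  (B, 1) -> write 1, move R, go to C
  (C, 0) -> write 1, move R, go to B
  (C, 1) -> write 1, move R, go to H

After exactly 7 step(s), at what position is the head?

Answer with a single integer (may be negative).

Answer: 5

Derivation:
Step 1: in state A at pos 2, read 0 -> (A,0)->write 0,move R,goto B. Now: state=B, head=3, tape[-4..4]=010000000 (head:        ^)
Step 2: in state B at pos 3, read 0 -> (B,0)->write 1,move L,goto C. Now: state=C, head=2, tape[-4..4]=010000010 (head:       ^)
Step 3: in state C at pos 2, read 0 -> (C,0)->write 1,move R,goto B. Now: state=B, head=3, tape[-4..4]=010000110 (head:        ^)
Step 4: in state B at pos 3, read 1 -> (B,1)->write 1,move R,goto C. Now: state=C, head=4, tape[-4..5]=0100001100 (head:         ^)
Step 5: in state C at pos 4, read 0 -> (C,0)->write 1,move R,goto B. Now: state=B, head=5, tape[-4..6]=01000011100 (head:          ^)
Step 6: in state B at pos 5, read 0 -> (B,0)->write 1,move L,goto C. Now: state=C, head=4, tape[-4..6]=01000011110 (head:         ^)
Step 7: in state C at pos 4, read 1 -> (C,1)->write 1,move R,goto H. Now: state=H, head=5, tape[-4..6]=01000011110 (head:          ^)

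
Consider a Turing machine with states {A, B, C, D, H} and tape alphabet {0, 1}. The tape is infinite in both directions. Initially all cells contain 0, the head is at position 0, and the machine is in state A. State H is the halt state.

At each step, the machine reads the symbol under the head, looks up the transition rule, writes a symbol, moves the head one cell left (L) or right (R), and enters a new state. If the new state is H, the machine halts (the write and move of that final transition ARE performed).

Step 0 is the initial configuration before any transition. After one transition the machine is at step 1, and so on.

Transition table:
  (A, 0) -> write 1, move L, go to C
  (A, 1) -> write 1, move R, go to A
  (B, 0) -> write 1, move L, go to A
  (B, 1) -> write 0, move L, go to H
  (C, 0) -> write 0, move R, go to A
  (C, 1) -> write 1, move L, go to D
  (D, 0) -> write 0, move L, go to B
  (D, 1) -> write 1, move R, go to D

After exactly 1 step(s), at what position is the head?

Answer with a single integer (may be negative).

Step 1: in state A at pos 0, read 0 -> (A,0)->write 1,move L,goto C. Now: state=C, head=-1, tape[-2..1]=0010 (head:  ^)

Answer: -1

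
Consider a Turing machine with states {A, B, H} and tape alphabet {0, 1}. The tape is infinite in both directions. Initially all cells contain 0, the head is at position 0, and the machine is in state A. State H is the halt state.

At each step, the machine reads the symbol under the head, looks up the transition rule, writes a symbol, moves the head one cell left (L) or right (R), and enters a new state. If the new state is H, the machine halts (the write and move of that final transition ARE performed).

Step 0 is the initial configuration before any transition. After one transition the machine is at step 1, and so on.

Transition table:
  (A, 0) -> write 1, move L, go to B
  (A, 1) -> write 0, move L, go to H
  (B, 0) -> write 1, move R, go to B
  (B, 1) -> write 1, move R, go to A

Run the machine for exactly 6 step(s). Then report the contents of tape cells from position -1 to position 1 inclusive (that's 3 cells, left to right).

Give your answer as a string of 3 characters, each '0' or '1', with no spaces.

Answer: 110

Derivation:
Step 1: in state A at pos 0, read 0 -> (A,0)->write 1,move L,goto B. Now: state=B, head=-1, tape[-2..1]=0010 (head:  ^)
Step 2: in state B at pos -1, read 0 -> (B,0)->write 1,move R,goto B. Now: state=B, head=0, tape[-2..1]=0110 (head:   ^)
Step 3: in state B at pos 0, read 1 -> (B,1)->write 1,move R,goto A. Now: state=A, head=1, tape[-2..2]=01100 (head:    ^)
Step 4: in state A at pos 1, read 0 -> (A,0)->write 1,move L,goto B. Now: state=B, head=0, tape[-2..2]=01110 (head:   ^)
Step 5: in state B at pos 0, read 1 -> (B,1)->write 1,move R,goto A. Now: state=A, head=1, tape[-2..2]=01110 (head:    ^)
Step 6: in state A at pos 1, read 1 -> (A,1)->write 0,move L,goto H. Now: state=H, head=0, tape[-2..2]=01100 (head:   ^)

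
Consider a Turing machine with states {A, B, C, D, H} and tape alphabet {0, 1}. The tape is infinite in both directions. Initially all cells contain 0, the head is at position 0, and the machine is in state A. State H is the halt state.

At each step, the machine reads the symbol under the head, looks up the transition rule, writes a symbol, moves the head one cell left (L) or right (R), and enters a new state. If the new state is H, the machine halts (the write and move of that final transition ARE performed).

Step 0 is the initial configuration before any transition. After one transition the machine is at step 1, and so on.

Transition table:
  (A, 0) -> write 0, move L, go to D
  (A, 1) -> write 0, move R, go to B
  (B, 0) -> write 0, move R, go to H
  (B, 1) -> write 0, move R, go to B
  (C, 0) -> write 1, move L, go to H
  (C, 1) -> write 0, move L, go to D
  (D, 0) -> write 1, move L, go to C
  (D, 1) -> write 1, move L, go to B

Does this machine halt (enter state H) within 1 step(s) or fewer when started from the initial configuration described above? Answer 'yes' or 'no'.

Step 1: in state A at pos 0, read 0 -> (A,0)->write 0,move L,goto D. Now: state=D, head=-1, tape[-2..1]=0000 (head:  ^)
After 1 step(s): state = D (not H) -> not halted within 1 -> no

Answer: no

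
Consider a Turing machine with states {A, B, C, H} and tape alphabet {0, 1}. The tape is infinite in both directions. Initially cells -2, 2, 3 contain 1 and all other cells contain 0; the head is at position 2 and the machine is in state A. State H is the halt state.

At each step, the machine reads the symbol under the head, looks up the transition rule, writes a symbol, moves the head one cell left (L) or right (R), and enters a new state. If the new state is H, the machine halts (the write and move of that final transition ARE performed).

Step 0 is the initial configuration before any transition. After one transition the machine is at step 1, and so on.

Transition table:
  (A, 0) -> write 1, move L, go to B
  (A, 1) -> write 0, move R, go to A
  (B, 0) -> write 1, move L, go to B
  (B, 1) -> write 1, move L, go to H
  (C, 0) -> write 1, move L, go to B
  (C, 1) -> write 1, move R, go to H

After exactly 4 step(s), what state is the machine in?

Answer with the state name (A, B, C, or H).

Step 1: in state A at pos 2, read 1 -> (A,1)->write 0,move R,goto A. Now: state=A, head=3, tape[-3..4]=01000010 (head:       ^)
Step 2: in state A at pos 3, read 1 -> (A,1)->write 0,move R,goto A. Now: state=A, head=4, tape[-3..5]=010000000 (head:        ^)
Step 3: in state A at pos 4, read 0 -> (A,0)->write 1,move L,goto B. Now: state=B, head=3, tape[-3..5]=010000010 (head:       ^)
Step 4: in state B at pos 3, read 0 -> (B,0)->write 1,move L,goto B. Now: state=B, head=2, tape[-3..5]=010000110 (head:      ^)

Answer: B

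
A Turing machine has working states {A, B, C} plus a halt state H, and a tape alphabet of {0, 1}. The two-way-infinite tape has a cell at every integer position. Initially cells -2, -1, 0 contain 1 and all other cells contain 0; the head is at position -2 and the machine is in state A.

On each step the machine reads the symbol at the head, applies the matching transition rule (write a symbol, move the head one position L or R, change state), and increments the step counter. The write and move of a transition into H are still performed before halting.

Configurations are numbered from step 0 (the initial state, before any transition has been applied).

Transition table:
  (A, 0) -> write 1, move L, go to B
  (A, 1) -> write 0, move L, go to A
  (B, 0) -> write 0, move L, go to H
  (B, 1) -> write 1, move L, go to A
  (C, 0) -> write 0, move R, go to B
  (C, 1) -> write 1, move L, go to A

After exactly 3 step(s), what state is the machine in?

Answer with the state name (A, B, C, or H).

Answer: H

Derivation:
Step 1: in state A at pos -2, read 1 -> (A,1)->write 0,move L,goto A. Now: state=A, head=-3, tape[-4..1]=000110 (head:  ^)
Step 2: in state A at pos -3, read 0 -> (A,0)->write 1,move L,goto B. Now: state=B, head=-4, tape[-5..1]=0010110 (head:  ^)
Step 3: in state B at pos -4, read 0 -> (B,0)->write 0,move L,goto H. Now: state=H, head=-5, tape[-6..1]=00010110 (head:  ^)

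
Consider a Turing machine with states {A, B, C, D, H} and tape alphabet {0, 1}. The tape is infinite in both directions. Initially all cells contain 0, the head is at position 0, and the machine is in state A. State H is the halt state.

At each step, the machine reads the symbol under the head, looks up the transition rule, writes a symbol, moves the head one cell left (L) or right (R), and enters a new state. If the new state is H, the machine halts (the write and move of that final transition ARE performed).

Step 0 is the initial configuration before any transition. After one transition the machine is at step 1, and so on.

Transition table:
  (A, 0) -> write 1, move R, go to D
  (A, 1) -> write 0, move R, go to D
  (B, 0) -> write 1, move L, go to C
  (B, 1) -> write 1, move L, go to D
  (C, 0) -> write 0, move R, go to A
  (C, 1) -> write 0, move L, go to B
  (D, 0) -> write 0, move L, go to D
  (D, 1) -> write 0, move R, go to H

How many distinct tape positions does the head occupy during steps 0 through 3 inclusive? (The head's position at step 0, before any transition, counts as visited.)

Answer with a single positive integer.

Step 1: in state A at pos 0, read 0 -> (A,0)->write 1,move R,goto D. Now: state=D, head=1, tape[-1..2]=0100 (head:   ^)
Step 2: in state D at pos 1, read 0 -> (D,0)->write 0,move L,goto D. Now: state=D, head=0, tape[-1..2]=0100 (head:  ^)
Step 3: in state D at pos 0, read 1 -> (D,1)->write 0,move R,goto H. Now: state=H, head=1, tape[-1..2]=0000 (head:   ^)
Head positions at steps 0..3: starting at 0, distinct positions visited = {0, 1} -> 2 position(s)

Answer: 2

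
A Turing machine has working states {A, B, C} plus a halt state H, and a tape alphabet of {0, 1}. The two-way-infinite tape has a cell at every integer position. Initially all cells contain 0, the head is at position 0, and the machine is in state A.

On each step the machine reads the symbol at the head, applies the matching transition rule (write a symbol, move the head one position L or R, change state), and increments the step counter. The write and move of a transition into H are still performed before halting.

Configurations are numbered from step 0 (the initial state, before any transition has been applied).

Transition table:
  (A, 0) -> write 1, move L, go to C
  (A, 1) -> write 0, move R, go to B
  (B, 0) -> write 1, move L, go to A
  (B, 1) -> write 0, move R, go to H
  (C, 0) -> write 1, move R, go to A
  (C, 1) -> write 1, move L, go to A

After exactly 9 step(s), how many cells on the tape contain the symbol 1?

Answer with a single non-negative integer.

Answer: 4

Derivation:
Step 1: in state A at pos 0, read 0 -> (A,0)->write 1,move L,goto C. Now: state=C, head=-1, tape[-2..1]=0010 (head:  ^)
Step 2: in state C at pos -1, read 0 -> (C,0)->write 1,move R,goto A. Now: state=A, head=0, tape[-2..1]=0110 (head:   ^)
Step 3: in state A at pos 0, read 1 -> (A,1)->write 0,move R,goto B. Now: state=B, head=1, tape[-2..2]=01000 (head:    ^)
Step 4: in state B at pos 1, read 0 -> (B,0)->write 1,move L,goto A. Now: state=A, head=0, tape[-2..2]=01010 (head:   ^)
Step 5: in state A at pos 0, read 0 -> (A,0)->write 1,move L,goto C. Now: state=C, head=-1, tape[-2..2]=01110 (head:  ^)
Step 6: in state C at pos -1, read 1 -> (C,1)->write 1,move L,goto A. Now: state=A, head=-2, tape[-3..2]=001110 (head:  ^)
Step 7: in state A at pos -2, read 0 -> (A,0)->write 1,move L,goto C. Now: state=C, head=-3, tape[-4..2]=0011110 (head:  ^)
Step 8: in state C at pos -3, read 0 -> (C,0)->write 1,move R,goto A. Now: state=A, head=-2, tape[-4..2]=0111110 (head:   ^)
Step 9: in state A at pos -2, read 1 -> (A,1)->write 0,move R,goto B. Now: state=B, head=-1, tape[-4..2]=0101110 (head:    ^)
Cells containing 1 after step 9: {-3, -1, 0, 1} -> 4 cell(s)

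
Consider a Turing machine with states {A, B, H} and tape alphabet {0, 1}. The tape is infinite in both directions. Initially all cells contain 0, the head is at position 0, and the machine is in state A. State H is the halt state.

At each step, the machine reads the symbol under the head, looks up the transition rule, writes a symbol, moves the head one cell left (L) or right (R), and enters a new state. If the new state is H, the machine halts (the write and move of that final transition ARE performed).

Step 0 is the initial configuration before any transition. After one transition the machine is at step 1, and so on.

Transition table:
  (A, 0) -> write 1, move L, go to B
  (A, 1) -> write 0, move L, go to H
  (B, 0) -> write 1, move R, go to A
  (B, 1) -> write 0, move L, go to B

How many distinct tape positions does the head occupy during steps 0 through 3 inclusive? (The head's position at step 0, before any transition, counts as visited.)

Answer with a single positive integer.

Step 1: in state A at pos 0, read 0 -> (A,0)->write 1,move L,goto B. Now: state=B, head=-1, tape[-2..1]=0010 (head:  ^)
Step 2: in state B at pos -1, read 0 -> (B,0)->write 1,move R,goto A. Now: state=A, head=0, tape[-2..1]=0110 (head:   ^)
Step 3: in state A at pos 0, read 1 -> (A,1)->write 0,move L,goto H. Now: state=H, head=-1, tape[-2..1]=0100 (head:  ^)
Head positions at steps 0..3: starting at 0, distinct positions visited = {-1, 0} -> 2 position(s)

Answer: 2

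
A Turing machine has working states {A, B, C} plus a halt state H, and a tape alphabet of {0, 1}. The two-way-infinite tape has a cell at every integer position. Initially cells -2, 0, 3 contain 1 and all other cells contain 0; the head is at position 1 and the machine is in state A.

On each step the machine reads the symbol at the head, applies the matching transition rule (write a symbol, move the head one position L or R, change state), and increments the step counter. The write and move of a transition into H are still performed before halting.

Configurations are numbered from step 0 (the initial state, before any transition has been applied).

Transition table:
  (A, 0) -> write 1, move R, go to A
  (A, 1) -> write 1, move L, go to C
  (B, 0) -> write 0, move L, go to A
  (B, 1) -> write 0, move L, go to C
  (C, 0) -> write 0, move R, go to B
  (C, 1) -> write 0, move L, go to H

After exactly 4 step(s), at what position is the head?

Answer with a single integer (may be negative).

Answer: 1

Derivation:
Step 1: in state A at pos 1, read 0 -> (A,0)->write 1,move R,goto A. Now: state=A, head=2, tape[-3..4]=01011010 (head:      ^)
Step 2: in state A at pos 2, read 0 -> (A,0)->write 1,move R,goto A. Now: state=A, head=3, tape[-3..4]=01011110 (head:       ^)
Step 3: in state A at pos 3, read 1 -> (A,1)->write 1,move L,goto C. Now: state=C, head=2, tape[-3..4]=01011110 (head:      ^)
Step 4: in state C at pos 2, read 1 -> (C,1)->write 0,move L,goto H. Now: state=H, head=1, tape[-3..4]=01011010 (head:     ^)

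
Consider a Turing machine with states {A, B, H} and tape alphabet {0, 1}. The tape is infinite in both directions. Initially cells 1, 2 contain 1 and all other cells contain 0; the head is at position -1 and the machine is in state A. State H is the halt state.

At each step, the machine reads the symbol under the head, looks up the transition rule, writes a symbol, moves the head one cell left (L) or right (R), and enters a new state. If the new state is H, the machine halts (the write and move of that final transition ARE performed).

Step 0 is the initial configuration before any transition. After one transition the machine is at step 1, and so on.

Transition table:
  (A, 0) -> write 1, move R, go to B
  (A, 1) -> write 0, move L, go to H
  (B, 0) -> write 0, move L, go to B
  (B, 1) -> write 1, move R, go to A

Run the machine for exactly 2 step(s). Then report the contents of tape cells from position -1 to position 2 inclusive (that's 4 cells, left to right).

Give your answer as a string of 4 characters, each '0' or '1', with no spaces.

Answer: 1011

Derivation:
Step 1: in state A at pos -1, read 0 -> (A,0)->write 1,move R,goto B. Now: state=B, head=0, tape[-2..3]=010110 (head:   ^)
Step 2: in state B at pos 0, read 0 -> (B,0)->write 0,move L,goto B. Now: state=B, head=-1, tape[-2..3]=010110 (head:  ^)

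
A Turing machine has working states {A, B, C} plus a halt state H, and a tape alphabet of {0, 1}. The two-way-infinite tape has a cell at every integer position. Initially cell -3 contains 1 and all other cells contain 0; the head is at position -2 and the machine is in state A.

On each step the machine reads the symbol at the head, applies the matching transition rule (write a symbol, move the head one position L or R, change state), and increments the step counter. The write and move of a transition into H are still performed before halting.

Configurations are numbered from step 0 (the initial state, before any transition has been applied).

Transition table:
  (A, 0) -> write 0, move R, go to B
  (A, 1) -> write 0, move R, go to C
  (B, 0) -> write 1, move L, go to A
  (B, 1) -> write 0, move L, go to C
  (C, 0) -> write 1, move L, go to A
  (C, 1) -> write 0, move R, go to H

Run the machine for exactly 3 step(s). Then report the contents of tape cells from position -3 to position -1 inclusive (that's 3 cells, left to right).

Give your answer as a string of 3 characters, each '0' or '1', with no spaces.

Answer: 101

Derivation:
Step 1: in state A at pos -2, read 0 -> (A,0)->write 0,move R,goto B. Now: state=B, head=-1, tape[-4..0]=01000 (head:    ^)
Step 2: in state B at pos -1, read 0 -> (B,0)->write 1,move L,goto A. Now: state=A, head=-2, tape[-4..0]=01010 (head:   ^)
Step 3: in state A at pos -2, read 0 -> (A,0)->write 0,move R,goto B. Now: state=B, head=-1, tape[-4..0]=01010 (head:    ^)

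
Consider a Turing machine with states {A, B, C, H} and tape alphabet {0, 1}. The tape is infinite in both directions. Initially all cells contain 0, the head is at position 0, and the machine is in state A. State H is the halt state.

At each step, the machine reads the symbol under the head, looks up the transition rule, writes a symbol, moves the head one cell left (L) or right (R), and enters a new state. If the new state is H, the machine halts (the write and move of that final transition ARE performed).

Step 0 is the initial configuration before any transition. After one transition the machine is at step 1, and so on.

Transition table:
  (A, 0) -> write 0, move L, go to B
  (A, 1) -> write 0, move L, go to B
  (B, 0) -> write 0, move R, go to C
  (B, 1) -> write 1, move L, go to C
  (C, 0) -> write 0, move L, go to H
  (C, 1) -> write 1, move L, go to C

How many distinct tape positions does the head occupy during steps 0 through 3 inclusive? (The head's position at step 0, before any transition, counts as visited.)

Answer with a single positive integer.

Answer: 2

Derivation:
Step 1: in state A at pos 0, read 0 -> (A,0)->write 0,move L,goto B. Now: state=B, head=-1, tape[-2..1]=0000 (head:  ^)
Step 2: in state B at pos -1, read 0 -> (B,0)->write 0,move R,goto C. Now: state=C, head=0, tape[-2..1]=0000 (head:   ^)
Step 3: in state C at pos 0, read 0 -> (C,0)->write 0,move L,goto H. Now: state=H, head=-1, tape[-2..1]=0000 (head:  ^)
Head positions at steps 0..3: starting at 0, distinct positions visited = {-1, 0} -> 2 position(s)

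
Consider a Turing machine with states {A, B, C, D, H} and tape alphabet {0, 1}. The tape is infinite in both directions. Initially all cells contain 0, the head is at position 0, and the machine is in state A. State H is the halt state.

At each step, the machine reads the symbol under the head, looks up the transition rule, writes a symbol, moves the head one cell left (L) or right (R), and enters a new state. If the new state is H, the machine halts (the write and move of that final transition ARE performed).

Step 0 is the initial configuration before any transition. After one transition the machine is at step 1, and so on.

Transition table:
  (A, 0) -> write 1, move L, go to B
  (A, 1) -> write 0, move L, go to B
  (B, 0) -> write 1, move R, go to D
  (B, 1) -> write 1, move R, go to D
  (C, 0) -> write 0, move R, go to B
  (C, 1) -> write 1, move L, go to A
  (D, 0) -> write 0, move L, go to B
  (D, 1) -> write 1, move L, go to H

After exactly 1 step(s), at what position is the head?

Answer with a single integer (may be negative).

Step 1: in state A at pos 0, read 0 -> (A,0)->write 1,move L,goto B. Now: state=B, head=-1, tape[-2..1]=0010 (head:  ^)

Answer: -1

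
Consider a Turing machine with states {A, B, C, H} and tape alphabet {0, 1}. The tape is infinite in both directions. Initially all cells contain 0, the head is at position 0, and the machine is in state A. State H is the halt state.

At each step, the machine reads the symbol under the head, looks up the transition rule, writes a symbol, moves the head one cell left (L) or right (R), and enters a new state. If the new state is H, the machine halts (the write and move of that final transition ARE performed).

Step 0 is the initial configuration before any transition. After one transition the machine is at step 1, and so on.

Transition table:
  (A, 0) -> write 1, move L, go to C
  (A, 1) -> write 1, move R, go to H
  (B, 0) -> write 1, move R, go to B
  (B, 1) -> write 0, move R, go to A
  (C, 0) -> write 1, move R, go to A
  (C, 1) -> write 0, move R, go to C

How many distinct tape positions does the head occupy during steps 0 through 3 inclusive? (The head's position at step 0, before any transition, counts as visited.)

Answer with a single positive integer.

Answer: 3

Derivation:
Step 1: in state A at pos 0, read 0 -> (A,0)->write 1,move L,goto C. Now: state=C, head=-1, tape[-2..1]=0010 (head:  ^)
Step 2: in state C at pos -1, read 0 -> (C,0)->write 1,move R,goto A. Now: state=A, head=0, tape[-2..1]=0110 (head:   ^)
Step 3: in state A at pos 0, read 1 -> (A,1)->write 1,move R,goto H. Now: state=H, head=1, tape[-2..2]=01100 (head:    ^)
Head positions at steps 0..3: starting at 0, distinct positions visited = {-1, 0, 1} -> 3 position(s)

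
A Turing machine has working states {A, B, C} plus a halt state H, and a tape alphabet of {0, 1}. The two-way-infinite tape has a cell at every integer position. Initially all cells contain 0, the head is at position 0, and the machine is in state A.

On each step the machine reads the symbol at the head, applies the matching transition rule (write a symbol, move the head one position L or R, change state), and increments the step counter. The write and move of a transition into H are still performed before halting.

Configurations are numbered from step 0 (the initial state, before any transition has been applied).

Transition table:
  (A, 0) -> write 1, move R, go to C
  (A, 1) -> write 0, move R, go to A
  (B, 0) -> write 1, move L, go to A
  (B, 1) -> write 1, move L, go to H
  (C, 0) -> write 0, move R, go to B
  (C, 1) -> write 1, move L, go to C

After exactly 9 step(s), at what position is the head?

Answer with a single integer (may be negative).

Answer: -1

Derivation:
Step 1: in state A at pos 0, read 0 -> (A,0)->write 1,move R,goto C. Now: state=C, head=1, tape[-1..2]=0100 (head:   ^)
Step 2: in state C at pos 1, read 0 -> (C,0)->write 0,move R,goto B. Now: state=B, head=2, tape[-1..3]=01000 (head:    ^)
Step 3: in state B at pos 2, read 0 -> (B,0)->write 1,move L,goto A. Now: state=A, head=1, tape[-1..3]=01010 (head:   ^)
Step 4: in state A at pos 1, read 0 -> (A,0)->write 1,move R,goto C. Now: state=C, head=2, tape[-1..3]=01110 (head:    ^)
Step 5: in state C at pos 2, read 1 -> (C,1)->write 1,move L,goto C. Now: state=C, head=1, tape[-1..3]=01110 (head:   ^)
Step 6: in state C at pos 1, read 1 -> (C,1)->write 1,move L,goto C. Now: state=C, head=0, tape[-1..3]=01110 (head:  ^)
Step 7: in state C at pos 0, read 1 -> (C,1)->write 1,move L,goto C. Now: state=C, head=-1, tape[-2..3]=001110 (head:  ^)
Step 8: in state C at pos -1, read 0 -> (C,0)->write 0,move R,goto B. Now: state=B, head=0, tape[-2..3]=001110 (head:   ^)
Step 9: in state B at pos 0, read 1 -> (B,1)->write 1,move L,goto H. Now: state=H, head=-1, tape[-2..3]=001110 (head:  ^)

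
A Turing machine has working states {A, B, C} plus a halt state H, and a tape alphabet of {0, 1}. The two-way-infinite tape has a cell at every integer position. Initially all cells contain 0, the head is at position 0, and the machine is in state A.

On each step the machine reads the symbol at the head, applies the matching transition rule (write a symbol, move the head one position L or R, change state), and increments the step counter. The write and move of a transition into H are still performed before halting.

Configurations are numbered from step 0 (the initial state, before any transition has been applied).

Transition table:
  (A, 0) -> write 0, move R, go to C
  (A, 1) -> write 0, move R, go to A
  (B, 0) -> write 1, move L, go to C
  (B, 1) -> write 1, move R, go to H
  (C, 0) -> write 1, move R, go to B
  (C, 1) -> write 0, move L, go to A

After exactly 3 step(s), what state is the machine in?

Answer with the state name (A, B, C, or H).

Answer: C

Derivation:
Step 1: in state A at pos 0, read 0 -> (A,0)->write 0,move R,goto C. Now: state=C, head=1, tape[-1..2]=0000 (head:   ^)
Step 2: in state C at pos 1, read 0 -> (C,0)->write 1,move R,goto B. Now: state=B, head=2, tape[-1..3]=00100 (head:    ^)
Step 3: in state B at pos 2, read 0 -> (B,0)->write 1,move L,goto C. Now: state=C, head=1, tape[-1..3]=00110 (head:   ^)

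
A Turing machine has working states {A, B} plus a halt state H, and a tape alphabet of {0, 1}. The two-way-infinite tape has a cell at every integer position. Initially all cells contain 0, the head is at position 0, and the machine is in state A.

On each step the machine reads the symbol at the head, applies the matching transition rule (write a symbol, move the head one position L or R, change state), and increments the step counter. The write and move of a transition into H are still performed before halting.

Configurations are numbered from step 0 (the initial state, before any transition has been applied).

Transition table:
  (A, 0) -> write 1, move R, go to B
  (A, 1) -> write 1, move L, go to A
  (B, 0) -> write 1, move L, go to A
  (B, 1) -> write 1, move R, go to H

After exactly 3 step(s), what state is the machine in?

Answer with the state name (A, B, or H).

Answer: A

Derivation:
Step 1: in state A at pos 0, read 0 -> (A,0)->write 1,move R,goto B. Now: state=B, head=1, tape[-1..2]=0100 (head:   ^)
Step 2: in state B at pos 1, read 0 -> (B,0)->write 1,move L,goto A. Now: state=A, head=0, tape[-1..2]=0110 (head:  ^)
Step 3: in state A at pos 0, read 1 -> (A,1)->write 1,move L,goto A. Now: state=A, head=-1, tape[-2..2]=00110 (head:  ^)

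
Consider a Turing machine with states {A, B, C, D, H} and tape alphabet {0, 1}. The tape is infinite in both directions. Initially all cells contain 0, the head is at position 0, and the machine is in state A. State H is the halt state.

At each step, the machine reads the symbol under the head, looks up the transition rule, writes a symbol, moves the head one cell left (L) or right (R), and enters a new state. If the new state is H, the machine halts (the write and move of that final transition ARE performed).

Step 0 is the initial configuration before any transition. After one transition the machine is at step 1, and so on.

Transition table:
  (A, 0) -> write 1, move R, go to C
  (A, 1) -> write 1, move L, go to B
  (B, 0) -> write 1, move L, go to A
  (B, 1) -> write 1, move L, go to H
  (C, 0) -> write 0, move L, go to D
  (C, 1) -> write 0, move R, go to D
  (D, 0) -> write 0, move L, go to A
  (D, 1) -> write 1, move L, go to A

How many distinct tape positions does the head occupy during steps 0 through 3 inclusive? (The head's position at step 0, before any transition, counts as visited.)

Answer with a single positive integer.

Answer: 3

Derivation:
Step 1: in state A at pos 0, read 0 -> (A,0)->write 1,move R,goto C. Now: state=C, head=1, tape[-1..2]=0100 (head:   ^)
Step 2: in state C at pos 1, read 0 -> (C,0)->write 0,move L,goto D. Now: state=D, head=0, tape[-1..2]=0100 (head:  ^)
Step 3: in state D at pos 0, read 1 -> (D,1)->write 1,move L,goto A. Now: state=A, head=-1, tape[-2..2]=00100 (head:  ^)
Head positions at steps 0..3: starting at 0, distinct positions visited = {-1, 0, 1} -> 3 position(s)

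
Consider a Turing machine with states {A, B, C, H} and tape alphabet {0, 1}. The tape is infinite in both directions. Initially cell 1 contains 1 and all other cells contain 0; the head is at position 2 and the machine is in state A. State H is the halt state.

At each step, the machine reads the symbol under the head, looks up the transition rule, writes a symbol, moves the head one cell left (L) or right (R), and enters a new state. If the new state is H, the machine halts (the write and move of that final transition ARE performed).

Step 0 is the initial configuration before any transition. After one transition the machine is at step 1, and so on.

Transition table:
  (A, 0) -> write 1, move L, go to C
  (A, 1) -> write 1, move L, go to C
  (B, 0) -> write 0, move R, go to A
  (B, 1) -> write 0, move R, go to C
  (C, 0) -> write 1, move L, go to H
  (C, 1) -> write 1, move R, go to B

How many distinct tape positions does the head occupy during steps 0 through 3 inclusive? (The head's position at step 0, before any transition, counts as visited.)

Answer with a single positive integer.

Answer: 3

Derivation:
Step 1: in state A at pos 2, read 0 -> (A,0)->write 1,move L,goto C. Now: state=C, head=1, tape[0..3]=0110 (head:  ^)
Step 2: in state C at pos 1, read 1 -> (C,1)->write 1,move R,goto B. Now: state=B, head=2, tape[0..3]=0110 (head:   ^)
Step 3: in state B at pos 2, read 1 -> (B,1)->write 0,move R,goto C. Now: state=C, head=3, tape[0..4]=01000 (head:    ^)
Head positions at steps 0..3: starting at 2, distinct positions visited = {1, 2, 3} -> 3 position(s)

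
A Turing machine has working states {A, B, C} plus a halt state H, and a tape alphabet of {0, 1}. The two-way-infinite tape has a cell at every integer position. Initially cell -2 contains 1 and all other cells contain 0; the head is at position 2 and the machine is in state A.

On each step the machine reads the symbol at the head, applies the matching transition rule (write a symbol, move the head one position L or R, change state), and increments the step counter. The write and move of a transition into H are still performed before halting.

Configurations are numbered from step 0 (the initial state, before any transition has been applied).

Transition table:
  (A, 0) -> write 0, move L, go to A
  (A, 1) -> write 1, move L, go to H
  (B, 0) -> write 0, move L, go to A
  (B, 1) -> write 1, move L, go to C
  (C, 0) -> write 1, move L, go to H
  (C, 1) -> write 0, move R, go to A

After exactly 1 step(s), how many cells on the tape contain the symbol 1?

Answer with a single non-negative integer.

Step 1: in state A at pos 2, read 0 -> (A,0)->write 0,move L,goto A. Now: state=A, head=1, tape[-3..3]=0100000 (head:     ^)
Cells containing 1 after step 1: {-2} -> 1 cell(s)

Answer: 1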